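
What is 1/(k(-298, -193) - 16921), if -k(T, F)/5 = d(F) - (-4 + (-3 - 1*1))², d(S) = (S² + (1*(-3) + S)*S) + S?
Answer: -1/391021 ≈ -2.5574e-6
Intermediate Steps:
d(S) = S + S² + S*(-3 + S) (d(S) = (S² + (-3 + S)*S) + S = (S² + S*(-3 + S)) + S = S + S² + S*(-3 + S))
k(T, F) = 320 - 10*F*(-1 + F) (k(T, F) = -5*(2*F*(-1 + F) - (-4 + (-3 - 1*1))²) = -5*(2*F*(-1 + F) - (-4 + (-3 - 1))²) = -5*(2*F*(-1 + F) - (-4 - 4)²) = -5*(2*F*(-1 + F) - 1*(-8)²) = -5*(2*F*(-1 + F) - 1*64) = -5*(2*F*(-1 + F) - 64) = -5*(-64 + 2*F*(-1 + F)) = 320 - 10*F*(-1 + F))
1/(k(-298, -193) - 16921) = 1/((320 - 10*(-193)*(-1 - 193)) - 16921) = 1/((320 - 10*(-193)*(-194)) - 16921) = 1/((320 - 374420) - 16921) = 1/(-374100 - 16921) = 1/(-391021) = -1/391021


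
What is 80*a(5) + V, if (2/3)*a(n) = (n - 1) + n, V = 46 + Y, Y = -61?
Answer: 1065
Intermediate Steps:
V = -15 (V = 46 - 61 = -15)
a(n) = -3/2 + 3*n (a(n) = 3*((n - 1) + n)/2 = 3*((-1 + n) + n)/2 = 3*(-1 + 2*n)/2 = -3/2 + 3*n)
80*a(5) + V = 80*(-3/2 + 3*5) - 15 = 80*(-3/2 + 15) - 15 = 80*(27/2) - 15 = 1080 - 15 = 1065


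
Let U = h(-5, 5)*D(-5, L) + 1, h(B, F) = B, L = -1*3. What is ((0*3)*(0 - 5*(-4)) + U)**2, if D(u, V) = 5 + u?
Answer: 1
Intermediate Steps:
L = -3
U = 1 (U = -5*(5 - 5) + 1 = -5*0 + 1 = 0 + 1 = 1)
((0*3)*(0 - 5*(-4)) + U)**2 = ((0*3)*(0 - 5*(-4)) + 1)**2 = (0*(0 - 1*(-20)) + 1)**2 = (0*(0 + 20) + 1)**2 = (0*20 + 1)**2 = (0 + 1)**2 = 1**2 = 1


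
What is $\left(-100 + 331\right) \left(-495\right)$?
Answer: $-114345$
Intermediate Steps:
$\left(-100 + 331\right) \left(-495\right) = 231 \left(-495\right) = -114345$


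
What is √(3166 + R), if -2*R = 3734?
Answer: √1299 ≈ 36.042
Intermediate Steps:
R = -1867 (R = -½*3734 = -1867)
√(3166 + R) = √(3166 - 1867) = √1299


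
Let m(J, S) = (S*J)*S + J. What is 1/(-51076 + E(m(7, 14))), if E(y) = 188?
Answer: -1/50888 ≈ -1.9651e-5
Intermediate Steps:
m(J, S) = J + J*S**2 (m(J, S) = (J*S)*S + J = J*S**2 + J = J + J*S**2)
1/(-51076 + E(m(7, 14))) = 1/(-51076 + 188) = 1/(-50888) = -1/50888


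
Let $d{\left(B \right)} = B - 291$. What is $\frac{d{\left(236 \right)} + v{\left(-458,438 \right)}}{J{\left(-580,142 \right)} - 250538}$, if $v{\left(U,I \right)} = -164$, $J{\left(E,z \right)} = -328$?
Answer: $\frac{73}{83622} \approx 0.00087298$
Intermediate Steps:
$d{\left(B \right)} = -291 + B$
$\frac{d{\left(236 \right)} + v{\left(-458,438 \right)}}{J{\left(-580,142 \right)} - 250538} = \frac{\left(-291 + 236\right) - 164}{-328 - 250538} = \frac{-55 - 164}{-250866} = \left(-219\right) \left(- \frac{1}{250866}\right) = \frac{73}{83622}$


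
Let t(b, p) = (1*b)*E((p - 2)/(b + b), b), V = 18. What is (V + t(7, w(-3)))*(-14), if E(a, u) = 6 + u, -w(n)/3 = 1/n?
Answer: -1526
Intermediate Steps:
w(n) = -3/n
t(b, p) = b*(6 + b) (t(b, p) = (1*b)*(6 + b) = b*(6 + b))
(V + t(7, w(-3)))*(-14) = (18 + 7*(6 + 7))*(-14) = (18 + 7*13)*(-14) = (18 + 91)*(-14) = 109*(-14) = -1526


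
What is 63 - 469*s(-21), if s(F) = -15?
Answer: 7098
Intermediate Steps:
63 - 469*s(-21) = 63 - 469*(-15) = 63 + 7035 = 7098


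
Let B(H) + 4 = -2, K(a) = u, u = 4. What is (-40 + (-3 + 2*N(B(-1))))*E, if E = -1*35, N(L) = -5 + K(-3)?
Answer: 1575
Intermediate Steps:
K(a) = 4
B(H) = -6 (B(H) = -4 - 2 = -6)
N(L) = -1 (N(L) = -5 + 4 = -1)
E = -35
(-40 + (-3 + 2*N(B(-1))))*E = (-40 + (-3 + 2*(-1)))*(-35) = (-40 + (-3 - 2))*(-35) = (-40 - 5)*(-35) = -45*(-35) = 1575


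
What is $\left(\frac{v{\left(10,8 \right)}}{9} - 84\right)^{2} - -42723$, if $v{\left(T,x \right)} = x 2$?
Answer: $\frac{4008163}{81} \approx 49484.0$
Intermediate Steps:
$v{\left(T,x \right)} = 2 x$
$\left(\frac{v{\left(10,8 \right)}}{9} - 84\right)^{2} - -42723 = \left(\frac{2 \cdot 8}{9} - 84\right)^{2} - -42723 = \left(16 \cdot \frac{1}{9} - 84\right)^{2} + 42723 = \left(\frac{16}{9} - 84\right)^{2} + 42723 = \left(- \frac{740}{9}\right)^{2} + 42723 = \frac{547600}{81} + 42723 = \frac{4008163}{81}$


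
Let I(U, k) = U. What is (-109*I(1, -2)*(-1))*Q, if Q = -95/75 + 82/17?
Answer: 98863/255 ≈ 387.70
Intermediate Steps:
Q = 907/255 (Q = -95*1/75 + 82*(1/17) = -19/15 + 82/17 = 907/255 ≈ 3.5569)
(-109*I(1, -2)*(-1))*Q = -109*(-1)*(907/255) = 109*(907/255) = 98863/255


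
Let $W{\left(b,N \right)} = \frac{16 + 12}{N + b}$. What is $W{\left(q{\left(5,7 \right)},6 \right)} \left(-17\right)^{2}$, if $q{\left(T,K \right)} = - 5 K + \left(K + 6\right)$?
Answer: $- \frac{2023}{4} \approx -505.75$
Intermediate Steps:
$q{\left(T,K \right)} = 6 - 4 K$ ($q{\left(T,K \right)} = - 5 K + \left(6 + K\right) = 6 - 4 K$)
$W{\left(b,N \right)} = \frac{28}{N + b}$
$W{\left(q{\left(5,7 \right)},6 \right)} \left(-17\right)^{2} = \frac{28}{6 + \left(6 - 28\right)} \left(-17\right)^{2} = \frac{28}{6 + \left(6 - 28\right)} 289 = \frac{28}{6 - 22} \cdot 289 = \frac{28}{-16} \cdot 289 = 28 \left(- \frac{1}{16}\right) 289 = \left(- \frac{7}{4}\right) 289 = - \frac{2023}{4}$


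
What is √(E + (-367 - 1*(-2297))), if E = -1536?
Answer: √394 ≈ 19.849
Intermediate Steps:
√(E + (-367 - 1*(-2297))) = √(-1536 + (-367 - 1*(-2297))) = √(-1536 + (-367 + 2297)) = √(-1536 + 1930) = √394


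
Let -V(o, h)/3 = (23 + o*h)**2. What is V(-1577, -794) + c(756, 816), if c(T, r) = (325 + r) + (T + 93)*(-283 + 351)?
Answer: -4703721450890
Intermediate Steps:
V(o, h) = -3*(23 + h*o)**2 (V(o, h) = -3*(23 + o*h)**2 = -3*(23 + h*o)**2)
c(T, r) = 6649 + r + 68*T (c(T, r) = (325 + r) + (93 + T)*68 = (325 + r) + (6324 + 68*T) = 6649 + r + 68*T)
V(-1577, -794) + c(756, 816) = -3*(23 - 794*(-1577))**2 + (6649 + 816 + 68*756) = -3*(23 + 1252138)**2 + (6649 + 816 + 51408) = -3*1252161**2 + 58873 = -3*1567907169921 + 58873 = -4703721509763 + 58873 = -4703721450890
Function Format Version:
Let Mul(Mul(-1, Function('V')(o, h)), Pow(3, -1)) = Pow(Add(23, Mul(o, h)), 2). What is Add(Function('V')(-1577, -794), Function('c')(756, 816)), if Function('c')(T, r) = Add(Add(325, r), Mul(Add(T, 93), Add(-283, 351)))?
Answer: -4703721450890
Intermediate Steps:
Function('V')(o, h) = Mul(-3, Pow(Add(23, Mul(h, o)), 2)) (Function('V')(o, h) = Mul(-3, Pow(Add(23, Mul(o, h)), 2)) = Mul(-3, Pow(Add(23, Mul(h, o)), 2)))
Function('c')(T, r) = Add(6649, r, Mul(68, T)) (Function('c')(T, r) = Add(Add(325, r), Mul(Add(93, T), 68)) = Add(Add(325, r), Add(6324, Mul(68, T))) = Add(6649, r, Mul(68, T)))
Add(Function('V')(-1577, -794), Function('c')(756, 816)) = Add(Mul(-3, Pow(Add(23, Mul(-794, -1577)), 2)), Add(6649, 816, Mul(68, 756))) = Add(Mul(-3, Pow(Add(23, 1252138), 2)), Add(6649, 816, 51408)) = Add(Mul(-3, Pow(1252161, 2)), 58873) = Add(Mul(-3, 1567907169921), 58873) = Add(-4703721509763, 58873) = -4703721450890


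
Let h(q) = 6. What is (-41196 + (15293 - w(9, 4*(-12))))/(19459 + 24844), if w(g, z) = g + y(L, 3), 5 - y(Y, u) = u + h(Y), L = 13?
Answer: -25908/44303 ≈ -0.58479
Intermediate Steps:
y(Y, u) = -1 - u (y(Y, u) = 5 - (u + 6) = 5 - (6 + u) = 5 + (-6 - u) = -1 - u)
w(g, z) = -4 + g (w(g, z) = g + (-1 - 1*3) = g + (-1 - 3) = g - 4 = -4 + g)
(-41196 + (15293 - w(9, 4*(-12))))/(19459 + 24844) = (-41196 + (15293 - (-4 + 9)))/(19459 + 24844) = (-41196 + (15293 - 1*5))/44303 = (-41196 + (15293 - 5))*(1/44303) = (-41196 + 15288)*(1/44303) = -25908*1/44303 = -25908/44303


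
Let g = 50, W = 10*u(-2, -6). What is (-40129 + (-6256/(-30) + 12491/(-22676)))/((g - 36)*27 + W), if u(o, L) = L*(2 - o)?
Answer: -13578734897/46939320 ≈ -289.28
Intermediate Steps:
W = -240 (W = 10*(-6*(2 - 1*(-2))) = 10*(-6*(2 + 2)) = 10*(-6*4) = 10*(-24) = -240)
(-40129 + (-6256/(-30) + 12491/(-22676)))/((g - 36)*27 + W) = (-40129 + (-6256/(-30) + 12491/(-22676)))/((50 - 36)*27 - 240) = (-40129 + (-6256*(-1/30) + 12491*(-1/22676)))/(14*27 - 240) = (-40129 + (3128/15 - 12491/22676))/(378 - 240) = (-40129 + 70743163/340140)/138 = -13578734897/340140*1/138 = -13578734897/46939320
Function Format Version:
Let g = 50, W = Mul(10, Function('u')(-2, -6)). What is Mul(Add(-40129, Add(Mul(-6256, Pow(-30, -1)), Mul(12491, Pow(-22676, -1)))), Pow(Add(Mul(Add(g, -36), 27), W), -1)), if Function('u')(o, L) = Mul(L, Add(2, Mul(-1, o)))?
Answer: Rational(-13578734897, 46939320) ≈ -289.28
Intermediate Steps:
W = -240 (W = Mul(10, Mul(-6, Add(2, Mul(-1, -2)))) = Mul(10, Mul(-6, Add(2, 2))) = Mul(10, Mul(-6, 4)) = Mul(10, -24) = -240)
Mul(Add(-40129, Add(Mul(-6256, Pow(-30, -1)), Mul(12491, Pow(-22676, -1)))), Pow(Add(Mul(Add(g, -36), 27), W), -1)) = Mul(Add(-40129, Add(Mul(-6256, Pow(-30, -1)), Mul(12491, Pow(-22676, -1)))), Pow(Add(Mul(Add(50, -36), 27), -240), -1)) = Mul(Add(-40129, Add(Mul(-6256, Rational(-1, 30)), Mul(12491, Rational(-1, 22676)))), Pow(Add(Mul(14, 27), -240), -1)) = Mul(Add(-40129, Add(Rational(3128, 15), Rational(-12491, 22676))), Pow(Add(378, -240), -1)) = Mul(Add(-40129, Rational(70743163, 340140)), Pow(138, -1)) = Mul(Rational(-13578734897, 340140), Rational(1, 138)) = Rational(-13578734897, 46939320)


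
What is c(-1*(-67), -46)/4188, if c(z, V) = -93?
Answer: -31/1396 ≈ -0.022206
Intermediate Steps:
c(-1*(-67), -46)/4188 = -93/4188 = -93*1/4188 = -31/1396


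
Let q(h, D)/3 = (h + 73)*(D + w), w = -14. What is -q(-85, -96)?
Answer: -3960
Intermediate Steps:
q(h, D) = 3*(-14 + D)*(73 + h) (q(h, D) = 3*((h + 73)*(D - 14)) = 3*((73 + h)*(-14 + D)) = 3*((-14 + D)*(73 + h)) = 3*(-14 + D)*(73 + h))
-q(-85, -96) = -(-3066 - 42*(-85) + 219*(-96) + 3*(-96)*(-85)) = -(-3066 + 3570 - 21024 + 24480) = -1*3960 = -3960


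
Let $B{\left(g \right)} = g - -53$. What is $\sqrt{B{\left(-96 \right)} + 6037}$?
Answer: $9 \sqrt{74} \approx 77.421$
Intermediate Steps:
$B{\left(g \right)} = 53 + g$ ($B{\left(g \right)} = g + 53 = 53 + g$)
$\sqrt{B{\left(-96 \right)} + 6037} = \sqrt{\left(53 - 96\right) + 6037} = \sqrt{-43 + 6037} = \sqrt{5994} = 9 \sqrt{74}$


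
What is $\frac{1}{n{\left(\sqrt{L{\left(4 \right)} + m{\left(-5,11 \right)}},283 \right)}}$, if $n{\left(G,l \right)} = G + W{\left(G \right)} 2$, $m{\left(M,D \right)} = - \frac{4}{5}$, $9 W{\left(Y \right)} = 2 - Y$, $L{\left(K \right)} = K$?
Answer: $- \frac{45}{176} + \frac{63 \sqrt{5}}{176} \approx 0.54473$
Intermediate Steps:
$W{\left(Y \right)} = \frac{2}{9} - \frac{Y}{9}$ ($W{\left(Y \right)} = \frac{2 - Y}{9} = \frac{2}{9} - \frac{Y}{9}$)
$m{\left(M,D \right)} = - \frac{4}{5}$ ($m{\left(M,D \right)} = \left(-4\right) \frac{1}{5} = - \frac{4}{5}$)
$n{\left(G,l \right)} = \frac{4}{9} + \frac{7 G}{9}$ ($n{\left(G,l \right)} = G + \left(\frac{2}{9} - \frac{G}{9}\right) 2 = G - \left(- \frac{4}{9} + \frac{2 G}{9}\right) = \frac{4}{9} + \frac{7 G}{9}$)
$\frac{1}{n{\left(\sqrt{L{\left(4 \right)} + m{\left(-5,11 \right)}},283 \right)}} = \frac{1}{\frac{4}{9} + \frac{7 \sqrt{4 - \frac{4}{5}}}{9}} = \frac{1}{\frac{4}{9} + \frac{7 \sqrt{\frac{16}{5}}}{9}} = \frac{1}{\frac{4}{9} + \frac{7 \frac{4 \sqrt{5}}{5}}{9}} = \frac{1}{\frac{4}{9} + \frac{28 \sqrt{5}}{45}}$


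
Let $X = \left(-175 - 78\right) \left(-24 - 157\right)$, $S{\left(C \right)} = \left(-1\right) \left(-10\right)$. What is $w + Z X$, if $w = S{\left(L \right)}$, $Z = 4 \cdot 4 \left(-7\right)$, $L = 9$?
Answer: $-5128806$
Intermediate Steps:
$S{\left(C \right)} = 10$
$X = 45793$ ($X = \left(-253\right) \left(-181\right) = 45793$)
$Z = -112$ ($Z = 16 \left(-7\right) = -112$)
$w = 10$
$w + Z X = 10 - 5128816 = -5128806$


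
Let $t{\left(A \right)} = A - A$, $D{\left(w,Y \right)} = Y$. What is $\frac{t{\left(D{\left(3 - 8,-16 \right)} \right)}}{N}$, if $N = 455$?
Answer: $0$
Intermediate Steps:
$t{\left(A \right)} = 0$
$\frac{t{\left(D{\left(3 - 8,-16 \right)} \right)}}{N} = \frac{0}{455} = 0 \cdot \frac{1}{455} = 0$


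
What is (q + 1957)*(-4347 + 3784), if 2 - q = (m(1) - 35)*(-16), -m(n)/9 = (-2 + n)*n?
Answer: -868709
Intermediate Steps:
m(n) = -9*n*(-2 + n) (m(n) = -9*(-2 + n)*n = -9*n*(-2 + n))
q = -414 (q = 2 - (9*1*(2 - 1*1) - 35)*(-16) = 2 - (9*1*(2 - 1) - 35)*(-16) = 2 - (9*1*1 - 35)*(-16) = 2 - (9 - 35)*(-16) = 2 - (-26)*(-16) = 2 - 1*416 = 2 - 416 = -414)
(q + 1957)*(-4347 + 3784) = (-414 + 1957)*(-4347 + 3784) = 1543*(-563) = -868709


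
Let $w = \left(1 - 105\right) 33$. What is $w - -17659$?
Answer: $14227$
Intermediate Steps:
$w = -3432$ ($w = \left(-104\right) 33 = -3432$)
$w - -17659 = -3432 - -17659 = -3432 + 17659 = 14227$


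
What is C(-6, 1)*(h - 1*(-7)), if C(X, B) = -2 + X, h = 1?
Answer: -64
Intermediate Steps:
C(-6, 1)*(h - 1*(-7)) = (-2 - 6)*(1 - 1*(-7)) = -8*(1 + 7) = -8*8 = -64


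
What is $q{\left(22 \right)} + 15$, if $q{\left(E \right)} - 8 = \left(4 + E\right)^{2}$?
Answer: $699$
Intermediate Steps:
$q{\left(E \right)} = 8 + \left(4 + E\right)^{2}$
$q{\left(22 \right)} + 15 = \left(8 + \left(4 + 22\right)^{2}\right) + 15 = \left(8 + 26^{2}\right) + 15 = \left(8 + 676\right) + 15 = 684 + 15 = 699$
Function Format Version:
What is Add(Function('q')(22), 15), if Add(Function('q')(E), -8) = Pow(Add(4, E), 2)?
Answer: 699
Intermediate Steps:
Function('q')(E) = Add(8, Pow(Add(4, E), 2))
Add(Function('q')(22), 15) = Add(Add(8, Pow(Add(4, 22), 2)), 15) = Add(Add(8, Pow(26, 2)), 15) = Add(Add(8, 676), 15) = Add(684, 15) = 699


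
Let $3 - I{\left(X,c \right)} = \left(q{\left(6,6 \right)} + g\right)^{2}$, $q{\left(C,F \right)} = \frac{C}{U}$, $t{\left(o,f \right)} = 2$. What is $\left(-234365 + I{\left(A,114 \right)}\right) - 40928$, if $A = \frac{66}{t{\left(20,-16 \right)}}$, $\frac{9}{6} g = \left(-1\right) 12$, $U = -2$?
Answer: $-275411$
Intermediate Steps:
$g = -8$ ($g = \frac{2 \left(\left(-1\right) 12\right)}{3} = \frac{2}{3} \left(-12\right) = -8$)
$q{\left(C,F \right)} = - \frac{C}{2}$ ($q{\left(C,F \right)} = \frac{C}{-2} = C \left(- \frac{1}{2}\right) = - \frac{C}{2}$)
$A = 33$ ($A = \frac{66}{2} = 66 \cdot \frac{1}{2} = 33$)
$I{\left(X,c \right)} = -118$ ($I{\left(X,c \right)} = 3 - \left(\left(- \frac{1}{2}\right) 6 - 8\right)^{2} = 3 - \left(-3 - 8\right)^{2} = 3 - \left(-11\right)^{2} = 3 - 121 = -118$)
$\left(-234365 + I{\left(A,114 \right)}\right) - 40928 = \left(-234365 - 118\right) - 40928 = -234483 - 40928 = -275411$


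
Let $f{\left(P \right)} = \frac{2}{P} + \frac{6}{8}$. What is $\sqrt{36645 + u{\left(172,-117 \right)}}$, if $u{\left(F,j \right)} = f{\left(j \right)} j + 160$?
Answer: $\frac{\sqrt{146877}}{2} \approx 191.62$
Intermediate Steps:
$f{\left(P \right)} = \frac{3}{4} + \frac{2}{P}$ ($f{\left(P \right)} = \frac{2}{P} + 6 \cdot \frac{1}{8} = \frac{2}{P} + \frac{3}{4} = \frac{3}{4} + \frac{2}{P}$)
$u{\left(F,j \right)} = 160 + j \left(\frac{3}{4} + \frac{2}{j}\right)$ ($u{\left(F,j \right)} = \left(\frac{3}{4} + \frac{2}{j}\right) j + 160 = j \left(\frac{3}{4} + \frac{2}{j}\right) + 160 = 160 + j \left(\frac{3}{4} + \frac{2}{j}\right)$)
$\sqrt{36645 + u{\left(172,-117 \right)}} = \sqrt{36645 + \left(162 + \frac{3}{4} \left(-117\right)\right)} = \sqrt{36645 + \left(162 - \frac{351}{4}\right)} = \sqrt{36645 + \frac{297}{4}} = \sqrt{\frac{146877}{4}} = \frac{\sqrt{146877}}{2}$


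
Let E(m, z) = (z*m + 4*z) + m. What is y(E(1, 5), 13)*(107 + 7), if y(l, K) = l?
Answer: 2964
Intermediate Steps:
E(m, z) = m + 4*z + m*z (E(m, z) = (m*z + 4*z) + m = (4*z + m*z) + m = m + 4*z + m*z)
y(E(1, 5), 13)*(107 + 7) = (1 + 4*5 + 1*5)*(107 + 7) = (1 + 20 + 5)*114 = 26*114 = 2964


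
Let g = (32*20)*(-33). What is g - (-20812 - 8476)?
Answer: 8168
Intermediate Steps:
g = -21120 (g = 640*(-33) = -21120)
g - (-20812 - 8476) = -21120 - (-20812 - 8476) = -21120 - 1*(-29288) = -21120 + 29288 = 8168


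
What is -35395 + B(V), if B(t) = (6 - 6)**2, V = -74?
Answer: -35395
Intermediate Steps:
B(t) = 0 (B(t) = 0**2 = 0)
-35395 + B(V) = -35395 + 0 = -35395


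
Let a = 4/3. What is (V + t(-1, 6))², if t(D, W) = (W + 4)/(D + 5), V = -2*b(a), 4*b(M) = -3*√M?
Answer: 37/4 + 5*√3 ≈ 17.910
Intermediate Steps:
a = 4/3 (a = 4*(⅓) = 4/3 ≈ 1.3333)
b(M) = -3*√M/4 (b(M) = (-3*√M)/4 = -3*√M/4)
V = √3 (V = -(-3)*√(4/3)/2 = -(-3)*2*√3/3/2 = -(-1)*√3 = √3 ≈ 1.7320)
t(D, W) = (4 + W)/(5 + D)
(V + t(-1, 6))² = (√3 + (4 + 6)/(5 - 1))² = (√3 + 10/4)² = (√3 + (¼)*10)² = (√3 + 5/2)² = (5/2 + √3)²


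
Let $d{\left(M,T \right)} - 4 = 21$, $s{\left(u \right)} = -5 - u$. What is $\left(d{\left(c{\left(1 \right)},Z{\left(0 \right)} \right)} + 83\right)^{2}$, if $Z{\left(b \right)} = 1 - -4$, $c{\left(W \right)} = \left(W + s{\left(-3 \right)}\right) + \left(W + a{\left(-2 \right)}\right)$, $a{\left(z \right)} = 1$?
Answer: $11664$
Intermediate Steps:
$c{\left(W \right)} = -1 + 2 W$ ($c{\left(W \right)} = \left(W - 2\right) + \left(W + 1\right) = \left(W + \left(-5 + 3\right)\right) + \left(1 + W\right) = \left(W - 2\right) + \left(1 + W\right) = \left(-2 + W\right) + \left(1 + W\right) = -1 + 2 W$)
$Z{\left(b \right)} = 5$ ($Z{\left(b \right)} = 1 + 4 = 5$)
$d{\left(M,T \right)} = 25$ ($d{\left(M,T \right)} = 4 + 21 = 25$)
$\left(d{\left(c{\left(1 \right)},Z{\left(0 \right)} \right)} + 83\right)^{2} = \left(25 + 83\right)^{2} = 108^{2} = 11664$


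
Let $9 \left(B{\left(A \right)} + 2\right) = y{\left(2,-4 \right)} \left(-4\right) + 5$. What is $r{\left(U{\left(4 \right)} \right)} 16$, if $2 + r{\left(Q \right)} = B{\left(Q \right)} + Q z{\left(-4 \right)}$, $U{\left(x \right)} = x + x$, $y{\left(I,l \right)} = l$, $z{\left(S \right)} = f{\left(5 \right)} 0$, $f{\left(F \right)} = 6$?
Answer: $- \frac{80}{3} \approx -26.667$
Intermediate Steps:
$z{\left(S \right)} = 0$ ($z{\left(S \right)} = 6 \cdot 0 = 0$)
$B{\left(A \right)} = \frac{1}{3}$ ($B{\left(A \right)} = -2 + \frac{\left(-4\right) \left(-4\right) + 5}{9} = -2 + \frac{16 + 5}{9} = -2 + \frac{1}{9} \cdot 21 = -2 + \frac{7}{3} = \frac{1}{3}$)
$U{\left(x \right)} = 2 x$
$r{\left(Q \right)} = - \frac{5}{3}$ ($r{\left(Q \right)} = -2 + \left(\frac{1}{3} + Q 0\right) = -2 + \left(\frac{1}{3} + 0\right) = -2 + \frac{1}{3} = - \frac{5}{3}$)
$r{\left(U{\left(4 \right)} \right)} 16 = \left(- \frac{5}{3}\right) 16 = - \frac{80}{3}$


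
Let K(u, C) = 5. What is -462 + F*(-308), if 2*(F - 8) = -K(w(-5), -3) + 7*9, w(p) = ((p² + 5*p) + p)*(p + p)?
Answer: -11858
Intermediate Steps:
w(p) = 2*p*(p² + 6*p) (w(p) = (p² + 6*p)*(2*p) = 2*p*(p² + 6*p))
F = 37 (F = 8 + (-1*5 + 7*9)/2 = 8 + (-5 + 63)/2 = 8 + (½)*58 = 8 + 29 = 37)
-462 + F*(-308) = -462 + 37*(-308) = -462 - 11396 = -11858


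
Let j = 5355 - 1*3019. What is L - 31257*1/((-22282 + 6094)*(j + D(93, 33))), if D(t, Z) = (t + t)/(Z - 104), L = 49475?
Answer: 622935777419/12590920 ≈ 49475.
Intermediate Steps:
j = 2336 (j = 5355 - 3019 = 2336)
D(t, Z) = 2*t/(-104 + Z) (D(t, Z) = (2*t)/(-104 + Z) = 2*t/(-104 + Z))
L - 31257*1/((-22282 + 6094)*(j + D(93, 33))) = 49475 - 31257*1/((-22282 + 6094)*(2336 + 2*93/(-104 + 33))) = 49475 - 31257*(-1/(16188*(2336 + 2*93/(-71)))) = 49475 - 31257*(-1/(16188*(2336 + 2*93*(-1/71)))) = 49475 - 31257*(-1/(16188*(2336 - 186/71))) = 49475 - 31257/((165670/71)*(-16188)) = 49475 - 31257/(-37772760) = 49475 - 31257*(-1/37772760) = 49475 + 10419/12590920 = 622935777419/12590920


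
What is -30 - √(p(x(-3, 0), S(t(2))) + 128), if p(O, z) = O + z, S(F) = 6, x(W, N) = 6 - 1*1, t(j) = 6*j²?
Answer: -30 - √139 ≈ -41.790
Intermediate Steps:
x(W, N) = 5 (x(W, N) = 6 - 1 = 5)
-30 - √(p(x(-3, 0), S(t(2))) + 128) = -30 - √((5 + 6) + 128) = -30 - √(11 + 128) = -30 - √139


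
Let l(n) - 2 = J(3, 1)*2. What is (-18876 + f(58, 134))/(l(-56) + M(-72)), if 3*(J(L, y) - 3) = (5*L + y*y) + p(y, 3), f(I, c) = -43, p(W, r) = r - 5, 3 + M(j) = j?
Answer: 56757/173 ≈ 328.08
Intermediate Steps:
M(j) = -3 + j
p(W, r) = -5 + r
J(L, y) = 7/3 + y²/3 + 5*L/3 (J(L, y) = 3 + ((5*L + y*y) + (-5 + 3))/3 = 3 + ((5*L + y²) - 2)/3 = 3 + ((y² + 5*L) - 2)/3 = 3 + (-2 + y² + 5*L)/3 = 3 + (-⅔ + y²/3 + 5*L/3) = 7/3 + y²/3 + 5*L/3)
l(n) = 52/3 (l(n) = 2 + (7/3 + (⅓)*1² + (5/3)*3)*2 = 2 + (7/3 + (⅓)*1 + 5)*2 = 2 + (7/3 + ⅓ + 5)*2 = 2 + (23/3)*2 = 2 + 46/3 = 52/3)
(-18876 + f(58, 134))/(l(-56) + M(-72)) = (-18876 - 43)/(52/3 + (-3 - 72)) = -18919/(52/3 - 75) = -18919/(-173/3) = -18919*(-3/173) = 56757/173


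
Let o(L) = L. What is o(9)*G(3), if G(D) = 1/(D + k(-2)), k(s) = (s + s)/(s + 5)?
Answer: 27/5 ≈ 5.4000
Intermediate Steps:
k(s) = 2*s/(5 + s) (k(s) = (2*s)/(5 + s) = 2*s/(5 + s))
G(D) = 1/(-4/3 + D) (G(D) = 1/(D + 2*(-2)/(5 - 2)) = 1/(D + 2*(-2)/3) = 1/(D + 2*(-2)*(⅓)) = 1/(D - 4/3) = 1/(-4/3 + D))
o(9)*G(3) = 9*(3/(-4 + 3*3)) = 9*(3/(-4 + 9)) = 9*(3/5) = 9*(3*(⅕)) = 9*(⅗) = 27/5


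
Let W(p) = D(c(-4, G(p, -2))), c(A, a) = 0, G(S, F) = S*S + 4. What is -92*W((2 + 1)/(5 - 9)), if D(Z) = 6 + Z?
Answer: -552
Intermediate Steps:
G(S, F) = 4 + S**2 (G(S, F) = S**2 + 4 = 4 + S**2)
W(p) = 6 (W(p) = 6 + 0 = 6)
-92*W((2 + 1)/(5 - 9)) = -92*6 = -552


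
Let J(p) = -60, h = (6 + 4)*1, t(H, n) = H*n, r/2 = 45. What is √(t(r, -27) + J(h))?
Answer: I*√2490 ≈ 49.9*I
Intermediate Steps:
r = 90 (r = 2*45 = 90)
h = 10 (h = 10*1 = 10)
√(t(r, -27) + J(h)) = √(90*(-27) - 60) = √(-2430 - 60) = √(-2490) = I*√2490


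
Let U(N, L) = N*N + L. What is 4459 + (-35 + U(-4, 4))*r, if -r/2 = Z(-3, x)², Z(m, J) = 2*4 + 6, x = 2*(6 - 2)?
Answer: 10339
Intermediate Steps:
x = 8 (x = 2*4 = 8)
U(N, L) = L + N² (U(N, L) = N² + L = L + N²)
Z(m, J) = 14 (Z(m, J) = 8 + 6 = 14)
r = -392 (r = -2*14² = -2*196 = -392)
4459 + (-35 + U(-4, 4))*r = 4459 + (-35 + (4 + (-4)²))*(-392) = 4459 + (-35 + (4 + 16))*(-392) = 4459 + (-35 + 20)*(-392) = 4459 - 15*(-392) = 4459 + 5880 = 10339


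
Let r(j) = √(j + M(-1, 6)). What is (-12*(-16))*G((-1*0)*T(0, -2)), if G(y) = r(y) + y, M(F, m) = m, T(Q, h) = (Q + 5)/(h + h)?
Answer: 192*√6 ≈ 470.30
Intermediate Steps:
T(Q, h) = (5 + Q)/(2*h) (T(Q, h) = (5 + Q)/((2*h)) = (5 + Q)*(1/(2*h)) = (5 + Q)/(2*h))
r(j) = √(6 + j) (r(j) = √(j + 6) = √(6 + j))
G(y) = y + √(6 + y) (G(y) = √(6 + y) + y = y + √(6 + y))
(-12*(-16))*G((-1*0)*T(0, -2)) = (-12*(-16))*((-1*0)*((½)*(5 + 0)/(-2)) + √(6 + (-1*0)*((½)*(5 + 0)/(-2)))) = 192*(0*((½)*(-½)*5) + √(6 + 0*((½)*(-½)*5))) = 192*(0*(-5/4) + √(6 + 0*(-5/4))) = 192*(0 + √(6 + 0)) = 192*(0 + √6) = 192*√6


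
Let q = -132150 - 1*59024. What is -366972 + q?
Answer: -558146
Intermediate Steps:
q = -191174 (q = -132150 - 59024 = -191174)
-366972 + q = -366972 - 191174 = -558146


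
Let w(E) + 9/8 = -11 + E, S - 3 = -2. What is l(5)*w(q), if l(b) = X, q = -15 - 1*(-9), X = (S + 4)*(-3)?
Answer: 2175/8 ≈ 271.88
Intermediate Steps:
S = 1 (S = 3 - 2 = 1)
X = -15 (X = (1 + 4)*(-3) = 5*(-3) = -15)
q = -6 (q = -15 + 9 = -6)
w(E) = -97/8 + E (w(E) = -9/8 + (-11 + E) = -97/8 + E)
l(b) = -15
l(5)*w(q) = -15*(-97/8 - 6) = -15*(-145/8) = 2175/8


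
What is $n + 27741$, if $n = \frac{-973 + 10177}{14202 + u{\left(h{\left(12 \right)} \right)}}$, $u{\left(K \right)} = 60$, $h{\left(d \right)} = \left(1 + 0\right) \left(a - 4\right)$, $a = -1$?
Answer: $\frac{65941891}{2377} \approx 27742.0$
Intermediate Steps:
$h{\left(d \right)} = -5$ ($h{\left(d \right)} = \left(1 + 0\right) \left(-1 - 4\right) = 1 \left(-5\right) = -5$)
$n = \frac{1534}{2377}$ ($n = \frac{-973 + 10177}{14202 + 60} = \frac{9204}{14262} = 9204 \cdot \frac{1}{14262} = \frac{1534}{2377} \approx 0.64535$)
$n + 27741 = \frac{1534}{2377} + 27741 = \frac{65941891}{2377}$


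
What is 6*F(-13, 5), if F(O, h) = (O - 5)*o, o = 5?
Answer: -540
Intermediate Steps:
F(O, h) = -25 + 5*O (F(O, h) = (O - 5)*5 = (-5 + O)*5 = -25 + 5*O)
6*F(-13, 5) = 6*(-25 + 5*(-13)) = 6*(-25 - 65) = 6*(-90) = -540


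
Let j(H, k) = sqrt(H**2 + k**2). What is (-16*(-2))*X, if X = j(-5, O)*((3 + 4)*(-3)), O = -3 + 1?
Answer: -672*sqrt(29) ≈ -3618.8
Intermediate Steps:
O = -2
X = -21*sqrt(29) (X = sqrt((-5)**2 + (-2)**2)*((3 + 4)*(-3)) = sqrt(25 + 4)*(7*(-3)) = sqrt(29)*(-21) = -21*sqrt(29) ≈ -113.09)
(-16*(-2))*X = (-16*(-2))*(-21*sqrt(29)) = 32*(-21*sqrt(29)) = -672*sqrt(29)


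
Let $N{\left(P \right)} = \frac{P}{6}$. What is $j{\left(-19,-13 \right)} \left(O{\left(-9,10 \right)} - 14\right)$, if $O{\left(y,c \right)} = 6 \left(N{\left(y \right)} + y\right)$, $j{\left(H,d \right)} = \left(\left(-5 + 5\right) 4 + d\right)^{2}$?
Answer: $-13013$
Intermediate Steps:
$N{\left(P \right)} = \frac{P}{6}$ ($N{\left(P \right)} = P \frac{1}{6} = \frac{P}{6}$)
$j{\left(H,d \right)} = d^{2}$ ($j{\left(H,d \right)} = \left(0 \cdot 4 + d\right)^{2} = \left(0 + d\right)^{2} = d^{2}$)
$O{\left(y,c \right)} = 7 y$ ($O{\left(y,c \right)} = 6 \left(\frac{y}{6} + y\right) = 6 \frac{7 y}{6} = 7 y$)
$j{\left(-19,-13 \right)} \left(O{\left(-9,10 \right)} - 14\right) = \left(-13\right)^{2} \left(7 \left(-9\right) - 14\right) = 169 \left(-63 - 14\right) = 169 \left(-77\right) = -13013$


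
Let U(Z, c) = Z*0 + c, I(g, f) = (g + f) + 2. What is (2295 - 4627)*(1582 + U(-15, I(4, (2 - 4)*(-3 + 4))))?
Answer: -3698552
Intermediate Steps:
I(g, f) = 2 + f + g (I(g, f) = (f + g) + 2 = 2 + f + g)
U(Z, c) = c (U(Z, c) = 0 + c = c)
(2295 - 4627)*(1582 + U(-15, I(4, (2 - 4)*(-3 + 4)))) = (2295 - 4627)*(1582 + (2 + (2 - 4)*(-3 + 4) + 4)) = -2332*(1582 + (2 - 2*1 + 4)) = -2332*(1582 + (2 - 2 + 4)) = -2332*(1582 + 4) = -2332*1586 = -3698552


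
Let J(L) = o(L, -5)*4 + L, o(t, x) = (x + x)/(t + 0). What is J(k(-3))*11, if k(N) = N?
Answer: 341/3 ≈ 113.67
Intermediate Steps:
o(t, x) = 2*x/t (o(t, x) = (2*x)/t = 2*x/t)
J(L) = L - 40/L (J(L) = (2*(-5)/L)*4 + L = -10/L*4 + L = -40/L + L = L - 40/L)
J(k(-3))*11 = (-3 - 40/(-3))*11 = (-3 - 40*(-1/3))*11 = (-3 + 40/3)*11 = (31/3)*11 = 341/3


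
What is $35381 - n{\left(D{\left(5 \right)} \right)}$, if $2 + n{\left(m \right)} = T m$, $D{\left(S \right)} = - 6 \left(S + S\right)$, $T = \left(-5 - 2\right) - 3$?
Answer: $34783$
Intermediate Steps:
$T = -10$ ($T = -7 - 3 = -10$)
$D{\left(S \right)} = - 12 S$ ($D{\left(S \right)} = - 6 \cdot 2 S = - 12 S$)
$n{\left(m \right)} = -2 - 10 m$
$35381 - n{\left(D{\left(5 \right)} \right)} = 35381 - \left(-2 - 10 \left(\left(-12\right) 5\right)\right) = 35381 - \left(-2 - -600\right) = 35381 - \left(-2 + 600\right) = 35381 - 598 = 34783$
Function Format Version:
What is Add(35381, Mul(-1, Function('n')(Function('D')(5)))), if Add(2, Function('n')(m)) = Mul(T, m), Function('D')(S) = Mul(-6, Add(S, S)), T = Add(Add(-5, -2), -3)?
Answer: 34783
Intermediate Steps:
T = -10 (T = Add(-7, -3) = -10)
Function('D')(S) = Mul(-12, S) (Function('D')(S) = Mul(-6, Mul(2, S)) = Mul(-12, S))
Function('n')(m) = Add(-2, Mul(-10, m))
Add(35381, Mul(-1, Function('n')(Function('D')(5)))) = Add(35381, Mul(-1, Add(-2, Mul(-10, Mul(-12, 5))))) = Add(35381, Mul(-1, Add(-2, Mul(-10, -60)))) = Add(35381, Mul(-1, Add(-2, 600))) = Add(35381, Mul(-1, 598)) = Add(35381, -598) = 34783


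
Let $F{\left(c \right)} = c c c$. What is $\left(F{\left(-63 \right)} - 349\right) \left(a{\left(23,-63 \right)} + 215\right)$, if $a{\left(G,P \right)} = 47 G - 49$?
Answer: $-312243812$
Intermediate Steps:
$a{\left(G,P \right)} = -49 + 47 G$
$F{\left(c \right)} = c^{3}$ ($F{\left(c \right)} = c^{2} c = c^{3}$)
$\left(F{\left(-63 \right)} - 349\right) \left(a{\left(23,-63 \right)} + 215\right) = \left(\left(-63\right)^{3} - 349\right) \left(\left(-49 + 47 \cdot 23\right) + 215\right) = \left(-250047 - 349\right) \left(\left(-49 + 1081\right) + 215\right) = - 250396 \left(1032 + 215\right) = \left(-250396\right) 1247 = -312243812$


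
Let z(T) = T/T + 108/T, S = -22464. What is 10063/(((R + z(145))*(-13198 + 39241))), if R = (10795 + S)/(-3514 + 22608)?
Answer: 27860723690/81743169411 ≈ 0.34083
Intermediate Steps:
z(T) = 1 + 108/T
R = -11669/19094 (R = (10795 - 22464)/(-3514 + 22608) = -11669/19094 ≈ -0.61113)
10063/(((R + z(145))*(-13198 + 39241))) = 10063/(((-11669/19094 + (108 + 145)/145)*(-13198 + 39241))) = 10063/(((-11669/19094 + (1/145)*253)*26043)) = 10063/(((-11669/19094 + 253/145)*26043)) = 10063/(((3138777/2768630)*26043)) = 10063/(81743169411/2768630) = 10063*(2768630/81743169411) = 27860723690/81743169411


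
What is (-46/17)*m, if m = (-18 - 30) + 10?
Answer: 1748/17 ≈ 102.82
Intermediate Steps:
m = -38 (m = -48 + 10 = -38)
(-46/17)*m = (-46/17)*(-38) = ((1/17)*(-46))*(-38) = -46/17*(-38) = 1748/17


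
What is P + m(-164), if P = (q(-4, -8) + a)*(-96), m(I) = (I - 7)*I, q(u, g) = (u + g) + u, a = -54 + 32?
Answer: 31692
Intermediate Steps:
a = -22
q(u, g) = g + 2*u (q(u, g) = (g + u) + u = g + 2*u)
m(I) = I*(-7 + I) (m(I) = (-7 + I)*I = I*(-7 + I))
P = 3648 (P = ((-8 + 2*(-4)) - 22)*(-96) = ((-8 - 8) - 22)*(-96) = (-16 - 22)*(-96) = -38*(-96) = 3648)
P + m(-164) = 3648 - 164*(-7 - 164) = 3648 - 164*(-171) = 3648 + 28044 = 31692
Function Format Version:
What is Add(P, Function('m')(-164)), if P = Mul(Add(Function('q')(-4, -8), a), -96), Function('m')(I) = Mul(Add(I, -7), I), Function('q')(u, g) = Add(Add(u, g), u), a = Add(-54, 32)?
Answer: 31692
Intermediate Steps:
a = -22
Function('q')(u, g) = Add(g, Mul(2, u)) (Function('q')(u, g) = Add(Add(g, u), u) = Add(g, Mul(2, u)))
Function('m')(I) = Mul(I, Add(-7, I)) (Function('m')(I) = Mul(Add(-7, I), I) = Mul(I, Add(-7, I)))
P = 3648 (P = Mul(Add(Add(-8, Mul(2, -4)), -22), -96) = Mul(Add(Add(-8, -8), -22), -96) = Mul(Add(-16, -22), -96) = Mul(-38, -96) = 3648)
Add(P, Function('m')(-164)) = Add(3648, Mul(-164, Add(-7, -164))) = Add(3648, Mul(-164, -171)) = Add(3648, 28044) = 31692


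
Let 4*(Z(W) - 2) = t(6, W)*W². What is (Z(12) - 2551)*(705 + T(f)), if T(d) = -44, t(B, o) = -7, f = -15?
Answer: -1851461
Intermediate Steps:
Z(W) = 2 - 7*W²/4 (Z(W) = 2 + (-7*W²)/4 = 2 - 7*W²/4)
(Z(12) - 2551)*(705 + T(f)) = ((2 - 7/4*12²) - 2551)*(705 - 44) = ((2 - 7/4*144) - 2551)*661 = ((2 - 252) - 2551)*661 = (-250 - 2551)*661 = -2801*661 = -1851461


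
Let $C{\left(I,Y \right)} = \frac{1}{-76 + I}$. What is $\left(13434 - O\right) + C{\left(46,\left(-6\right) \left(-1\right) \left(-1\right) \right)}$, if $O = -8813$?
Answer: $\frac{667409}{30} \approx 22247.0$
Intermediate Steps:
$\left(13434 - O\right) + C{\left(46,\left(-6\right) \left(-1\right) \left(-1\right) \right)} = \left(13434 - -8813\right) + \frac{1}{-76 + 46} = \left(13434 + 8813\right) + \frac{1}{-30} = 22247 - \frac{1}{30} = \frac{667409}{30}$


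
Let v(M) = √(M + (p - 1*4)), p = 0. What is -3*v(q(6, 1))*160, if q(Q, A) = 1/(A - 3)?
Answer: -720*I*√2 ≈ -1018.2*I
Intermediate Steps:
q(Q, A) = 1/(-3 + A)
v(M) = √(-4 + M) (v(M) = √(M + (0 - 1*4)) = √(M + (0 - 4)) = √(M - 4) = √(-4 + M))
-3*v(q(6, 1))*160 = -3*√(-4 + 1/(-3 + 1))*160 = -3*√(-4 + 1/(-2))*160 = -3*√(-4 - ½)*160 = -9*I*√2/2*160 = -720*I*√2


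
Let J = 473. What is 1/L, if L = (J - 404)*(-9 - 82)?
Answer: -1/6279 ≈ -0.00015926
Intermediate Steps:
L = -6279 (L = (473 - 404)*(-9 - 82) = 69*(-91) = -6279)
1/L = 1/(-6279) = -1/6279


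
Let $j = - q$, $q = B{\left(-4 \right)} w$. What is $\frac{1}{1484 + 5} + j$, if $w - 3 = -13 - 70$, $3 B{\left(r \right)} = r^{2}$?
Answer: $\frac{1905923}{4467} \approx 426.67$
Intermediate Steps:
$B{\left(r \right)} = \frac{r^{2}}{3}$
$w = -80$ ($w = 3 - 83 = -80$)
$q = - \frac{1280}{3}$ ($q = \frac{\left(-4\right)^{2}}{3} \left(-80\right) = \frac{1}{3} \cdot 16 \left(-80\right) = \frac{16}{3} \left(-80\right) = - \frac{1280}{3} \approx -426.67$)
$j = \frac{1280}{3}$ ($j = \left(-1\right) \left(- \frac{1280}{3}\right) = \frac{1280}{3} \approx 426.67$)
$\frac{1}{1484 + 5} + j = \frac{1}{1484 + 5} + \frac{1280}{3} = \frac{1}{1489} + \frac{1280}{3} = \frac{1905923}{4467}$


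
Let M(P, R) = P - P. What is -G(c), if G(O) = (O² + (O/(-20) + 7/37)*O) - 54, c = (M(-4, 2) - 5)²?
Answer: -80583/148 ≈ -544.48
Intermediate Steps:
M(P, R) = 0
c = 25 (c = (0 - 5)² = (-5)² = 25)
G(O) = -54 + O² + O*(7/37 - O/20) (G(O) = (O² + (O*(-1/20) + 7*(1/37))*O) - 54 = (O² + (-O/20 + 7/37)*O) - 54 = (O² + (7/37 - O/20)*O) - 54 = (O² + O*(7/37 - O/20)) - 54 = -54 + O² + O*(7/37 - O/20))
-G(c) = -(-54 + (7/37)*25 + (19/20)*25²) = -(-54 + 175/37 + (19/20)*625) = -(-54 + 175/37 + 2375/4) = -1*80583/148 = -80583/148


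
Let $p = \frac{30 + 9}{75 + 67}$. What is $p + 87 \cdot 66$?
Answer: $\frac{815403}{142} \approx 5742.3$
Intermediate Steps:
$p = \frac{39}{142} \approx 0.27465$
$p + 87 \cdot 66 = \frac{39}{142} + 87 \cdot 66 = \frac{39}{142} + 5742 = \frac{815403}{142}$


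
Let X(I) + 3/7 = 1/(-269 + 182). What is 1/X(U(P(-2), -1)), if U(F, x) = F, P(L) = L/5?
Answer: -609/268 ≈ -2.2724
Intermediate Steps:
P(L) = L/5 (P(L) = L*(⅕) = L/5)
X(I) = -268/609 (X(I) = -3/7 + 1/(-269 + 182) = -3/7 + 1/(-87) = -3/7 - 1/87 = -268/609)
1/X(U(P(-2), -1)) = 1/(-268/609) = -609/268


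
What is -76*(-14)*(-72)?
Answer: -76608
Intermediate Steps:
-76*(-14)*(-72) = 1064*(-72) = -76608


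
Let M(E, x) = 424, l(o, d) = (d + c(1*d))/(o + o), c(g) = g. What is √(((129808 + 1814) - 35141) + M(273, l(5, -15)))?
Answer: √96905 ≈ 311.30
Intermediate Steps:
l(o, d) = d/o (l(o, d) = (d + 1*d)/(o + o) = (d + d)/((2*o)) = (2*d)*(1/(2*o)) = d/o)
√(((129808 + 1814) - 35141) + M(273, l(5, -15))) = √(((129808 + 1814) - 35141) + 424) = √((131622 - 35141) + 424) = √(96481 + 424) = √96905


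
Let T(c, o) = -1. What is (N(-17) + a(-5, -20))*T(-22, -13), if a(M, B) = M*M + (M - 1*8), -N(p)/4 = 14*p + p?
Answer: -1032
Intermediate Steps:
N(p) = -60*p (N(p) = -4*(14*p + p) = -60*p)
a(M, B) = -8 + M + M² (a(M, B) = M² + (M - 8) = M² + (-8 + M) = -8 + M + M²)
(N(-17) + a(-5, -20))*T(-22, -13) = (-60*(-17) + (-8 - 5 + (-5)²))*(-1) = (1020 + (-8 - 5 + 25))*(-1) = (1020 + 12)*(-1) = 1032*(-1) = -1032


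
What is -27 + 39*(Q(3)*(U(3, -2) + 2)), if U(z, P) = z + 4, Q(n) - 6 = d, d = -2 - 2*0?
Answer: 1377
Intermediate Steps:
d = -2 (d = -2 + 0 = -2)
Q(n) = 4 (Q(n) = 6 - 2 = 4)
U(z, P) = 4 + z
-27 + 39*(Q(3)*(U(3, -2) + 2)) = -27 + 39*(4*((4 + 3) + 2)) = -27 + 39*(4*(7 + 2)) = -27 + 39*(4*9) = -27 + 39*36 = -27 + 1404 = 1377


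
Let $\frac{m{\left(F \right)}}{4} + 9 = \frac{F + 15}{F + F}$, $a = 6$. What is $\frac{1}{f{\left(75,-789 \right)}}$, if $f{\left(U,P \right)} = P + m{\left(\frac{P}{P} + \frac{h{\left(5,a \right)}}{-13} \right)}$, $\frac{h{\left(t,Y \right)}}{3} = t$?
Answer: $- \frac{1}{1018} \approx -0.00098232$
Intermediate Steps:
$h{\left(t,Y \right)} = 3 t$
$m{\left(F \right)} = -36 + \frac{2 \left(15 + F\right)}{F}$ ($m{\left(F \right)} = -36 + 4 \frac{F + 15}{F + F} = -36 + 4 \frac{15 + F}{2 F} = -36 + \frac{2 \left(15 + F\right)}{F}$)
$f{\left(U,P \right)} = -229 + P$ ($f{\left(U,P \right)} = P - \left(34 - \frac{30}{\frac{P}{P} + \frac{3 \cdot 5}{-13}}\right) = P + \left(-34 + \frac{30}{1 + 15 \left(- \frac{1}{13}\right)}\right) = P + \left(-34 + \frac{30}{1 - \frac{15}{13}}\right) = P + \left(-34 + \frac{30}{- \frac{2}{13}}\right) = P + \left(-34 + 30 \left(- \frac{13}{2}\right)\right) = P - 229 = -229 + P$)
$\frac{1}{f{\left(75,-789 \right)}} = \frac{1}{-229 - 789} = \frac{1}{-1018} = - \frac{1}{1018}$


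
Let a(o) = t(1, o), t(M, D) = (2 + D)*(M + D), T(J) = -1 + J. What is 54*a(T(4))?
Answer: 1080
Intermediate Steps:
t(M, D) = (2 + D)*(D + M)
a(o) = 2 + o² + 3*o (a(o) = o² + 2*o + 2*1 + o*1 = o² + 2*o + 2 + o = 2 + o² + 3*o)
54*a(T(4)) = 54*(2 + (-1 + 4)² + 3*(-1 + 4)) = 54*(2 + 3² + 3*3) = 54*(2 + 9 + 9) = 54*20 = 1080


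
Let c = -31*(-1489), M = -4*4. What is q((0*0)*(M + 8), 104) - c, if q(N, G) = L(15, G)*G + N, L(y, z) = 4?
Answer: -45743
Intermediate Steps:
M = -16
c = 46159
q(N, G) = N + 4*G (q(N, G) = 4*G + N = N + 4*G)
q((0*0)*(M + 8), 104) - c = ((0*0)*(-16 + 8) + 4*104) - 1*46159 = (0*(-8) + 416) - 46159 = (0 + 416) - 46159 = 416 - 46159 = -45743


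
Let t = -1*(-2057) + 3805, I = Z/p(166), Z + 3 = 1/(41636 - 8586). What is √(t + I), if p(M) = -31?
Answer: √246138353006518/204910 ≈ 76.564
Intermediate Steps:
Z = -99149/33050 (Z = -3 + 1/(41636 - 8586) = -3 + 1/33050 = -99149/33050 ≈ -3.0000)
I = 99149/1024550 (I = -99149/33050/(-31) = -99149/33050*(-1/31) = 99149/1024550 ≈ 0.096773)
t = 5862 (t = 2057 + 3805 = 5862)
√(t + I) = √(5862 + 99149/1024550) = √(6006011249/1024550) = √246138353006518/204910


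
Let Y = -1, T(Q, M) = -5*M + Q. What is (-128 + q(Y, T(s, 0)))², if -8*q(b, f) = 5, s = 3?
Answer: 1058841/64 ≈ 16544.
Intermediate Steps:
T(Q, M) = Q - 5*M
q(b, f) = -5/8 (q(b, f) = -⅛*5 = -5/8)
(-128 + q(Y, T(s, 0)))² = (-128 - 5/8)² = (-1029/8)² = 1058841/64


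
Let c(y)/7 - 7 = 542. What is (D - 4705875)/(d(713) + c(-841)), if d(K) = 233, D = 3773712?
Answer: -932163/4076 ≈ -228.70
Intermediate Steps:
c(y) = 3843 (c(y) = 49 + 7*542 = 49 + 3794 = 3843)
(D - 4705875)/(d(713) + c(-841)) = (3773712 - 4705875)/(233 + 3843) = -932163/4076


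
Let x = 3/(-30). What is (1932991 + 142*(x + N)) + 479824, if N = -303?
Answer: 11848874/5 ≈ 2.3698e+6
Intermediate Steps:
x = -1/10 (x = -1/30*3 = -1/10 ≈ -0.10000)
(1932991 + 142*(x + N)) + 479824 = (1932991 + 142*(-1/10 - 303)) + 479824 = (1932991 + 142*(-3031/10)) + 479824 = (1932991 - 215201/5) + 479824 = 9449754/5 + 479824 = 11848874/5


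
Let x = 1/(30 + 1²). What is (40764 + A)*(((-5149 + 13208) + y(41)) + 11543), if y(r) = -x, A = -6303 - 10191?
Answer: 14747932470/31 ≈ 4.7574e+8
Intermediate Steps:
A = -16494
x = 1/31 (x = 1/(30 + 1) = 1/31 ≈ 0.032258)
y(r) = -1/31 (y(r) = -1*1/31 = -1/31)
(40764 + A)*(((-5149 + 13208) + y(41)) + 11543) = (40764 - 16494)*(((-5149 + 13208) - 1/31) + 11543) = 24270*((8059 - 1/31) + 11543) = 24270*(249828/31 + 11543) = 24270*(607661/31) = 14747932470/31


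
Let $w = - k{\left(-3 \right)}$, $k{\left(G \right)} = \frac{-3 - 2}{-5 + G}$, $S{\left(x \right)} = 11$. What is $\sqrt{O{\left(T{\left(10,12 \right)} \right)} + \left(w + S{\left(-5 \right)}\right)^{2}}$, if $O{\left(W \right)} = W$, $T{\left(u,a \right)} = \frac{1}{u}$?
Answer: $\frac{\sqrt{172385}}{40} \approx 10.38$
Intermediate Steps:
$k{\left(G \right)} = - \frac{5}{-5 + G}$
$w = - \frac{5}{8}$ ($w = - \frac{-5}{-5 - 3} = - \frac{-5}{-8} = - \frac{\left(-5\right) \left(-1\right)}{8} = \left(-1\right) \frac{5}{8} = - \frac{5}{8} \approx -0.625$)
$\sqrt{O{\left(T{\left(10,12 \right)} \right)} + \left(w + S{\left(-5 \right)}\right)^{2}} = \sqrt{\frac{1}{10} + \left(- \frac{5}{8} + 11\right)^{2}} = \sqrt{\frac{1}{10} + \left(\frac{83}{8}\right)^{2}} = \sqrt{\frac{1}{10} + \frac{6889}{64}} = \sqrt{\frac{34477}{320}} = \frac{\sqrt{172385}}{40}$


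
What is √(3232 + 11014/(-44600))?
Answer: √16071184739/2230 ≈ 56.849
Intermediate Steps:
√(3232 + 11014/(-44600)) = √(3232 + 11014*(-1/44600)) = √(3232 - 5507/22300) = √(72068093/22300) = √16071184739/2230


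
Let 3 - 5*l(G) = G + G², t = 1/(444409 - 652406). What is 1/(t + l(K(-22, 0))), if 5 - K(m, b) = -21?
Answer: -1039985/145389908 ≈ -0.0071531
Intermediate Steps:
K(m, b) = 26 (K(m, b) = 5 - 1*(-21) = 5 + 21 = 26)
t = -1/207997 (t = 1/(-207997) = -1/207997 ≈ -4.8078e-6)
l(G) = ⅗ - G/5 - G²/5 (l(G) = ⅗ - (G + G²)/5 = ⅗ + (-G/5 - G²/5) = ⅗ - G/5 - G²/5)
1/(t + l(K(-22, 0))) = 1/(-1/207997 + (⅗ - ⅕*26 - ⅕*26²)) = 1/(-1/207997 + (⅗ - 26/5 - ⅕*676)) = 1/(-1/207997 + (⅗ - 26/5 - 676/5)) = 1/(-1/207997 - 699/5) = 1/(-145389908/1039985) = -1039985/145389908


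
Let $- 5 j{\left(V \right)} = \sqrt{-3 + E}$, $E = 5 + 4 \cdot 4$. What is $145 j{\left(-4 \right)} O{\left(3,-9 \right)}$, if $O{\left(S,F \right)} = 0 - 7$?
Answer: $609 \sqrt{2} \approx 861.26$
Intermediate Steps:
$E = 21$ ($E = 5 + 16 = 21$)
$O{\left(S,F \right)} = -7$ ($O{\left(S,F \right)} = 0 - 7 = -7$)
$j{\left(V \right)} = - \frac{3 \sqrt{2}}{5}$ ($j{\left(V \right)} = - \frac{\sqrt{-3 + 21}}{5} = - \frac{\sqrt{18}}{5} = - \frac{3 \sqrt{2}}{5}$)
$145 j{\left(-4 \right)} O{\left(3,-9 \right)} = 145 \left(- \frac{3 \sqrt{2}}{5}\right) \left(-7\right) = - 87 \sqrt{2} \left(-7\right) = 609 \sqrt{2}$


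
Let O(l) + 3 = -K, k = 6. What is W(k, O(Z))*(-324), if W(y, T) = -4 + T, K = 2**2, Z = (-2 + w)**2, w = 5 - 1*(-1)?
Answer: 3564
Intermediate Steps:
w = 6 (w = 5 + 1 = 6)
Z = 16 (Z = (-2 + 6)**2 = 4**2 = 16)
K = 4
O(l) = -7 (O(l) = -3 - 1*4 = -3 - 4 = -7)
W(k, O(Z))*(-324) = (-4 - 7)*(-324) = -11*(-324) = 3564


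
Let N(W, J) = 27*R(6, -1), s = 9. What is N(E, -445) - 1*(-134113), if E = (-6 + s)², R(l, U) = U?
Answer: 134086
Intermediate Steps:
E = 9 (E = (-6 + 9)² = 3² = 9)
N(W, J) = -27 (N(W, J) = 27*(-1) = -27)
N(E, -445) - 1*(-134113) = -27 - 1*(-134113) = -27 + 134113 = 134086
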